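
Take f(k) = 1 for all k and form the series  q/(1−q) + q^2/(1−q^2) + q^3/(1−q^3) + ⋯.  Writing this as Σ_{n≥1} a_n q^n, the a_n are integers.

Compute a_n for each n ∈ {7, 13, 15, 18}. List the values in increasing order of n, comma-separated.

2, 2, 4, 6

q^7  k|7↦f(k): 7:1 1:1  a_7=2
n=13: 1·13 13·1  f→[1+1]=2
n=15: 1·15 3·5 5·3 15·1  f→[1+1+1+1]=4
d|18:{18,9,6,3,2,1}  Σf=1+1+1+1+1+1=6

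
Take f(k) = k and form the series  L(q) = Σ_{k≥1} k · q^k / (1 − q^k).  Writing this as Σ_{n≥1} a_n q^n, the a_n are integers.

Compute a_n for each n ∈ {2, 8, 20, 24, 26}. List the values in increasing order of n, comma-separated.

q^2  k|2↦f(k): 1:1 2:2  a_2=3
q^8  k|8↦f(k): 8:8 4:4 2:2 1:1  a_8=15
[q^20] f(20)=20,f(10)=10,f(5)=5,f(4)=4,f(2)=2,f(1)=1 ⇒ 42
q^24  k|24↦f(k): 24:24 12:12 8:8 6:6 4:4 3:3 2:2 1:1  a_24=60
d|26:{1,2,13,26}  Σf=1+2+13+26=42

3, 15, 42, 60, 42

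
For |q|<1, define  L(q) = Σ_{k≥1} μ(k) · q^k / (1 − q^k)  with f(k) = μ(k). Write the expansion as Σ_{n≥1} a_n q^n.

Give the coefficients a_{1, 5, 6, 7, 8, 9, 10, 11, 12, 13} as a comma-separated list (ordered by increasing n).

1, 0, 0, 0, 0, 0, 0, 0, 0, 0

n=1: 1·1  μ→[1]=1
n=5: 1·5 5·1  μ→[1+(-1)]=0
q^6  k|6↦μ(k): 1:1 2:-1 3:-1 6:1  a_6=0
q^7  k|7↦μ(k): 1:1 7:-1  a_7=0
q^8  k|8↦μ(k): 1:1 2:-1 4:0 8:0  a_8=0
[q^9] μ(1)=1,μ(3)=-1,μ(9)=0 ⇒ 0
[q^10] μ(10)=1,μ(5)=-1,μ(2)=-1,μ(1)=1 ⇒ 0
q^11  k|11↦μ(k): 1:1 11:-1  a_11=0
q^12  k|12↦μ(k): 1:1 2:-1 3:-1 4:0 6:1 12:0  a_12=0
d|13:{13,1}  Σμ=(-1)+1=0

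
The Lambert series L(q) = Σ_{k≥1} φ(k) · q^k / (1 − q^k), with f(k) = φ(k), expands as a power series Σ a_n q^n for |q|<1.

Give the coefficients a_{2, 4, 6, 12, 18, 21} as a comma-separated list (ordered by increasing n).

d|2:{2,1}  Σφ=1+1=2
d|4:{4,2,1}  Σφ=2+1+1=4
[q^6] φ(1)=1,φ(2)=1,φ(3)=2,φ(6)=2 ⇒ 6
n=12: 12·1 6·2 4·3 3·4 2·6 1·12  φ→[4+2+2+2+1+1]=12
n=18: 18·1 9·2 6·3 3·6 2·9 1·18  φ→[6+6+2+2+1+1]=18
[q^21] φ(21)=12,φ(7)=6,φ(3)=2,φ(1)=1 ⇒ 21

2, 4, 6, 12, 18, 21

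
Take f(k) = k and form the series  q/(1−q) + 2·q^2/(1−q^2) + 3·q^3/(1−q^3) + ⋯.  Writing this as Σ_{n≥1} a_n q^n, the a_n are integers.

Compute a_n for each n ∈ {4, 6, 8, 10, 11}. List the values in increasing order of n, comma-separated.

[q^4] f(4)=4,f(2)=2,f(1)=1 ⇒ 7
q^6  k|6↦f(k): 6:6 3:3 2:2 1:1  a_6=12
d|8:{1,2,4,8}  Σf=1+2+4+8=15
n=10: 10·1 5·2 2·5 1·10  f→[10+5+2+1]=18
q^11  k|11↦f(k): 11:11 1:1  a_11=12

7, 12, 15, 18, 12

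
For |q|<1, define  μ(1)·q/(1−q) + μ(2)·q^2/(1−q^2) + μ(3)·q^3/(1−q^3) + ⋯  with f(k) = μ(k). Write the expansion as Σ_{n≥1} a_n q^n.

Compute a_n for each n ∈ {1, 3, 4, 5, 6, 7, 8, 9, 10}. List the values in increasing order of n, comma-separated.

1, 0, 0, 0, 0, 0, 0, 0, 0

d|1:{1}  Σμ=1=1
q^3  k|3↦μ(k): 1:1 3:-1  a_3=0
q^4  k|4↦μ(k): 4:0 2:-1 1:1  a_4=0
n=5: 1·5 5·1  μ→[1+(-1)]=0
d|6:{6,3,2,1}  Σμ=1+(-1)+(-1)+1=0
n=7: 1·7 7·1  μ→[1+(-1)]=0
[q^8] μ(1)=1,μ(2)=-1,μ(4)=0,μ(8)=0 ⇒ 0
[q^9] μ(1)=1,μ(3)=-1,μ(9)=0 ⇒ 0
d|10:{10,5,2,1}  Σμ=1+(-1)+(-1)+1=0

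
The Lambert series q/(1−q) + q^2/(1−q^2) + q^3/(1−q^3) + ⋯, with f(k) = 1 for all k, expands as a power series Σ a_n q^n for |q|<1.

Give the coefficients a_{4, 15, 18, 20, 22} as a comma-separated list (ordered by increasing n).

3, 4, 6, 6, 4

d|4:{4,2,1}  Σf=1+1+1=3
[q^15] f(15)=1,f(5)=1,f(3)=1,f(1)=1 ⇒ 4
q^18  k|18↦f(k): 1:1 2:1 3:1 6:1 9:1 18:1  a_18=6
q^20  k|20↦f(k): 1:1 2:1 4:1 5:1 10:1 20:1  a_20=6
d|22:{22,11,2,1}  Σf=1+1+1+1=4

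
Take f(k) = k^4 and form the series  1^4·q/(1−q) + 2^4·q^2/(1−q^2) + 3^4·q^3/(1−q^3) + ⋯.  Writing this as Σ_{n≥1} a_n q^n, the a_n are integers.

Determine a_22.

[q^22] f(1)=1,f(2)=16,f(11)=14641,f(22)=234256 ⇒ 248914

a_22 = 248914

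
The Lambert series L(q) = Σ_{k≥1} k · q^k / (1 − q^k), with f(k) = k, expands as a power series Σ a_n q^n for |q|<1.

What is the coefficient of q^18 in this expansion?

d|18:{1,2,3,6,9,18}  Σf=1+2+3+6+9+18=39

a_18 = 39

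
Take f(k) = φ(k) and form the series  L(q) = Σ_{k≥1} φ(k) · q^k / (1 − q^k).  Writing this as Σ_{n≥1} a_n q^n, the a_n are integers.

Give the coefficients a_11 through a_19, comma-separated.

q^11  k|11↦φ(k): 11:10 1:1  a_11=11
[q^12] φ(12)=4,φ(6)=2,φ(4)=2,φ(3)=2,φ(2)=1,φ(1)=1 ⇒ 12
q^13  k|13↦φ(k): 13:12 1:1  a_13=13
q^14  k|14↦φ(k): 1:1 2:1 7:6 14:6  a_14=14
n=15: 15·1 5·3 3·5 1·15  φ→[8+4+2+1]=15
d|16:{1,2,4,8,16}  Σφ=1+1+2+4+8=16
n=17: 17·1 1·17  φ→[16+1]=17
n=18: 1·18 2·9 3·6 6·3 9·2 18·1  φ→[1+1+2+2+6+6]=18
n=19: 1·19 19·1  φ→[1+18]=19

11, 12, 13, 14, 15, 16, 17, 18, 19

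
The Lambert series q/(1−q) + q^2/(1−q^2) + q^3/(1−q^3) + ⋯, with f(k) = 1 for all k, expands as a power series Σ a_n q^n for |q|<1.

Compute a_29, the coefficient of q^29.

d|29:{29,1}  Σf=1+1=2

a_29 = 2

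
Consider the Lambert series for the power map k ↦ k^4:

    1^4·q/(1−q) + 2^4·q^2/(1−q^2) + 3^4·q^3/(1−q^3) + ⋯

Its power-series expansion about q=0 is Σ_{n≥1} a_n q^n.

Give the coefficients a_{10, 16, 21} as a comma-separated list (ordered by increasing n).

10642, 69905, 196964

d|10:{10,5,2,1}  Σf=10000+625+16+1=10642
n=16: 16·1 8·2 4·4 2·8 1·16  f→[65536+4096+256+16+1]=69905
[q^21] f(21)=194481,f(7)=2401,f(3)=81,f(1)=1 ⇒ 196964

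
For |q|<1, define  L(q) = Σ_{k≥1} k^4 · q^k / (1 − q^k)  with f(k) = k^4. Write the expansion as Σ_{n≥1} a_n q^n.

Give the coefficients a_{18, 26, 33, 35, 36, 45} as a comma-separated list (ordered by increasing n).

d|18:{18,9,6,3,2,1}  Σf=104976+6561+1296+81+16+1=112931
[q^26] f(1)=1,f(2)=16,f(13)=28561,f(26)=456976 ⇒ 485554
[q^33] f(33)=1185921,f(11)=14641,f(3)=81,f(1)=1 ⇒ 1200644
d|35:{1,5,7,35}  Σf=1+625+2401+1500625=1503652
d|36:{36,18,12,9,6,4,3,2,1}  Σf=1679616+104976+20736+6561+1296+256+81+16+1=1813539
[q^45] f(45)=4100625,f(15)=50625,f(9)=6561,f(5)=625,f(3)=81,f(1)=1 ⇒ 4158518

112931, 485554, 1200644, 1503652, 1813539, 4158518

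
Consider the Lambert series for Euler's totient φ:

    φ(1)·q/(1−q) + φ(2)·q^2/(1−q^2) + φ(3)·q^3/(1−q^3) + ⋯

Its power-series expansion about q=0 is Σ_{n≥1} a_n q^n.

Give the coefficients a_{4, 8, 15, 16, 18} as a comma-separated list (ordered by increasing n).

[q^4] φ(1)=1,φ(2)=1,φ(4)=2 ⇒ 4
n=8: 1·8 2·4 4·2 8·1  φ→[1+1+2+4]=8
[q^15] φ(1)=1,φ(3)=2,φ(5)=4,φ(15)=8 ⇒ 15
[q^16] φ(1)=1,φ(2)=1,φ(4)=2,φ(8)=4,φ(16)=8 ⇒ 16
q^18  k|18↦φ(k): 18:6 9:6 6:2 3:2 2:1 1:1  a_18=18

4, 8, 15, 16, 18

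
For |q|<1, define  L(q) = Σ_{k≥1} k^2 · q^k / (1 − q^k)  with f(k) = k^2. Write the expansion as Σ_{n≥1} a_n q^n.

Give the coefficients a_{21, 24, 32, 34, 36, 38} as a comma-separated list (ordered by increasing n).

500, 850, 1365, 1450, 1911, 1810

[q^21] f(21)=441,f(7)=49,f(3)=9,f(1)=1 ⇒ 500
d|24:{24,12,8,6,4,3,2,1}  Σf=576+144+64+36+16+9+4+1=850
n=32: 32·1 16·2 8·4 4·8 2·16 1·32  f→[1024+256+64+16+4+1]=1365
q^34  k|34↦f(k): 34:1156 17:289 2:4 1:1  a_34=1450
n=36: 36·1 18·2 12·3 9·4 6·6 4·9 3·12 2·18 1·36  f→[1296+324+144+81+36+16+9+4+1]=1911
d|38:{38,19,2,1}  Σf=1444+361+4+1=1810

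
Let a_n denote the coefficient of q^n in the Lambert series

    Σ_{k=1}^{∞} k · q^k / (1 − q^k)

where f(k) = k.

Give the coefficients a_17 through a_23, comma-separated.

18, 39, 20, 42, 32, 36, 24

q^17  k|17↦f(k): 17:17 1:1  a_17=18
n=18: 1·18 2·9 3·6 6·3 9·2 18·1  f→[1+2+3+6+9+18]=39
q^19  k|19↦f(k): 19:19 1:1  a_19=20
q^20  k|20↦f(k): 1:1 2:2 4:4 5:5 10:10 20:20  a_20=42
d|21:{21,7,3,1}  Σf=21+7+3+1=32
d|22:{22,11,2,1}  Σf=22+11+2+1=36
d|23:{1,23}  Σf=1+23=24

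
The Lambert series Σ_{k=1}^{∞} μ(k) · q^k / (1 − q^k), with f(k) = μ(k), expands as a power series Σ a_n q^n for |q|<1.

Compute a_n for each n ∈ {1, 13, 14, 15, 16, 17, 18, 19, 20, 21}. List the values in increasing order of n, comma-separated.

1, 0, 0, 0, 0, 0, 0, 0, 0, 0

[q^1] μ(1)=1 ⇒ 1
q^13  k|13↦μ(k): 1:1 13:-1  a_13=0
d|14:{14,7,2,1}  Σμ=1+(-1)+(-1)+1=0
d|15:{15,5,3,1}  Σμ=1+(-1)+(-1)+1=0
q^16  k|16↦μ(k): 1:1 2:-1 4:0 8:0 16:0  a_16=0
q^17  k|17↦μ(k): 1:1 17:-1  a_17=0
q^18  k|18↦μ(k): 18:0 9:0 6:1 3:-1 2:-1 1:1  a_18=0
[q^19] μ(1)=1,μ(19)=-1 ⇒ 0
d|20:{20,10,5,4,2,1}  Σμ=0+1+(-1)+0+(-1)+1=0
[q^21] μ(21)=1,μ(7)=-1,μ(3)=-1,μ(1)=1 ⇒ 0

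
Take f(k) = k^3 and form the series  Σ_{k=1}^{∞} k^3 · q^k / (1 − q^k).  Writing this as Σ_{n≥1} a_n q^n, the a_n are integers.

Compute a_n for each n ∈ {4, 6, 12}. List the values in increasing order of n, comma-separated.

[q^4] f(4)=64,f(2)=8,f(1)=1 ⇒ 73
q^6  k|6↦f(k): 1:1 2:8 3:27 6:216  a_6=252
q^12  k|12↦f(k): 12:1728 6:216 4:64 3:27 2:8 1:1  a_12=2044

73, 252, 2044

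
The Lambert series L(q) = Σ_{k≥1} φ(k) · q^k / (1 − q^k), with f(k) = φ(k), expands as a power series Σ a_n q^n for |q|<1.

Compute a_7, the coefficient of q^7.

q^7  k|7↦φ(k): 1:1 7:6  a_7=7

a_7 = 7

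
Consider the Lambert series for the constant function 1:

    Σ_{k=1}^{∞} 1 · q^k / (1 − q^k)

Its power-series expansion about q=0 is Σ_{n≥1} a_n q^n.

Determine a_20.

a_20 = 6

q^20  k|20↦f(k): 20:1 10:1 5:1 4:1 2:1 1:1  a_20=6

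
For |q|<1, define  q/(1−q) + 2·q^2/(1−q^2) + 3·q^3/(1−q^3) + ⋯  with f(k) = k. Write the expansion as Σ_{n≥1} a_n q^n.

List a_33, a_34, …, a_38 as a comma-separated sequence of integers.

q^33  k|33↦f(k): 33:33 11:11 3:3 1:1  a_33=48
[q^34] f(1)=1,f(2)=2,f(17)=17,f(34)=34 ⇒ 54
[q^35] f(1)=1,f(5)=5,f(7)=7,f(35)=35 ⇒ 48
d|36:{36,18,12,9,6,4,3,2,1}  Σf=36+18+12+9+6+4+3+2+1=91
n=37: 37·1 1·37  f→[37+1]=38
n=38: 38·1 19·2 2·19 1·38  f→[38+19+2+1]=60

48, 54, 48, 91, 38, 60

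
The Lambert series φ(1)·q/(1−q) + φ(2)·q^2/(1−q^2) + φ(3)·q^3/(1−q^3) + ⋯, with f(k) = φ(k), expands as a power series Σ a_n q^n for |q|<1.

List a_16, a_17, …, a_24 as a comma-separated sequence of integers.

n=16: 16·1 8·2 4·4 2·8 1·16  φ→[8+4+2+1+1]=16
d|17:{1,17}  Σφ=1+16=17
n=18: 18·1 9·2 6·3 3·6 2·9 1·18  φ→[6+6+2+2+1+1]=18
[q^19] φ(19)=18,φ(1)=1 ⇒ 19
q^20  k|20↦φ(k): 1:1 2:1 4:2 5:4 10:4 20:8  a_20=20
d|21:{1,3,7,21}  Σφ=1+2+6+12=21
n=22: 1·22 2·11 11·2 22·1  φ→[1+1+10+10]=22
d|23:{23,1}  Σφ=22+1=23
q^24  k|24↦φ(k): 1:1 2:1 3:2 4:2 6:2 8:4 12:4 24:8  a_24=24

16, 17, 18, 19, 20, 21, 22, 23, 24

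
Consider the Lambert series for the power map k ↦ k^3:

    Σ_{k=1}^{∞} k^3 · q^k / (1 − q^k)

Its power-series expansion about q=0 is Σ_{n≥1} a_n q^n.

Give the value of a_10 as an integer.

a_10 = 1134

d|10:{10,5,2,1}  Σf=1000+125+8+1=1134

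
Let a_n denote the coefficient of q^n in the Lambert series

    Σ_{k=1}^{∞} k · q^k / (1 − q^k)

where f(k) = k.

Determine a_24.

n=24: 1·24 2·12 3·8 4·6 6·4 8·3 12·2 24·1  f→[1+2+3+4+6+8+12+24]=60

a_24 = 60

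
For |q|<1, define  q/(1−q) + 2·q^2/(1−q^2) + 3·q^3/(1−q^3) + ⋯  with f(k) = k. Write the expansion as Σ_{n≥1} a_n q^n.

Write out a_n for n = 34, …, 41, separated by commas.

54, 48, 91, 38, 60, 56, 90, 42

n=34: 34·1 17·2 2·17 1·34  f→[34+17+2+1]=54
q^35  k|35↦f(k): 1:1 5:5 7:7 35:35  a_35=48
n=36: 36·1 18·2 12·3 9·4 6·6 4·9 3·12 2·18 1·36  f→[36+18+12+9+6+4+3+2+1]=91
[q^37] f(1)=1,f(37)=37 ⇒ 38
[q^38] f(1)=1,f(2)=2,f(19)=19,f(38)=38 ⇒ 60
d|39:{39,13,3,1}  Σf=39+13+3+1=56
q^40  k|40↦f(k): 1:1 2:2 4:4 5:5 8:8 10:10 20:20 40:40  a_40=90
q^41  k|41↦f(k): 41:41 1:1  a_41=42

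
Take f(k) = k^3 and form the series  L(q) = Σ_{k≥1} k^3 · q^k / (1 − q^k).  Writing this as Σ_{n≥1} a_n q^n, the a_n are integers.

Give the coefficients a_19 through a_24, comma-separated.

6860, 9198, 9632, 11988, 12168, 16380

d|19:{19,1}  Σf=6859+1=6860
d|20:{1,2,4,5,10,20}  Σf=1+8+64+125+1000+8000=9198
[q^21] f(21)=9261,f(7)=343,f(3)=27,f(1)=1 ⇒ 9632
q^22  k|22↦f(k): 1:1 2:8 11:1331 22:10648  a_22=11988
[q^23] f(1)=1,f(23)=12167 ⇒ 12168
[q^24] f(24)=13824,f(12)=1728,f(8)=512,f(6)=216,f(4)=64,f(3)=27,f(2)=8,f(1)=1 ⇒ 16380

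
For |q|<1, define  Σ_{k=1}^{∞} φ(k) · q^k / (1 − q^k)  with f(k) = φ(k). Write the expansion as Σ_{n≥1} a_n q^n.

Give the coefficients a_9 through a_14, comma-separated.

q^9  k|9↦φ(k): 1:1 3:2 9:6  a_9=9
n=10: 1·10 2·5 5·2 10·1  φ→[1+1+4+4]=10
d|11:{1,11}  Σφ=1+10=11
[q^12] φ(1)=1,φ(2)=1,φ(3)=2,φ(4)=2,φ(6)=2,φ(12)=4 ⇒ 12
n=13: 13·1 1·13  φ→[12+1]=13
d|14:{14,7,2,1}  Σφ=6+6+1+1=14

9, 10, 11, 12, 13, 14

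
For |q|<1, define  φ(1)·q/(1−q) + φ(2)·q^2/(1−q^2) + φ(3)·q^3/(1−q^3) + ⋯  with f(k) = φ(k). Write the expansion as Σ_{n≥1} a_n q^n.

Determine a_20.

d|20:{1,2,4,5,10,20}  Σφ=1+1+2+4+4+8=20

a_20 = 20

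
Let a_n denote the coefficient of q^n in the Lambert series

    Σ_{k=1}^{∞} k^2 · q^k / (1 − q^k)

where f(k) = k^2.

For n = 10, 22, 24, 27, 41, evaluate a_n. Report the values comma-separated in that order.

130, 610, 850, 820, 1682

q^10  k|10↦f(k): 1:1 2:4 5:25 10:100  a_10=130
d|22:{22,11,2,1}  Σf=484+121+4+1=610
[q^24] f(24)=576,f(12)=144,f(8)=64,f(6)=36,f(4)=16,f(3)=9,f(2)=4,f(1)=1 ⇒ 850
q^27  k|27↦f(k): 27:729 9:81 3:9 1:1  a_27=820
d|41:{1,41}  Σf=1+1681=1682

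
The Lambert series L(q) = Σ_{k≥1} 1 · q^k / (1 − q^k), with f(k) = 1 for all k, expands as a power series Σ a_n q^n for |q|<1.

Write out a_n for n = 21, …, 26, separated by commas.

[q^21] f(1)=1,f(3)=1,f(7)=1,f(21)=1 ⇒ 4
[q^22] f(22)=1,f(11)=1,f(2)=1,f(1)=1 ⇒ 4
n=23: 1·23 23·1  f→[1+1]=2
q^24  k|24↦f(k): 24:1 12:1 8:1 6:1 4:1 3:1 2:1 1:1  a_24=8
q^25  k|25↦f(k): 25:1 5:1 1:1  a_25=3
q^26  k|26↦f(k): 26:1 13:1 2:1 1:1  a_26=4

4, 4, 2, 8, 3, 4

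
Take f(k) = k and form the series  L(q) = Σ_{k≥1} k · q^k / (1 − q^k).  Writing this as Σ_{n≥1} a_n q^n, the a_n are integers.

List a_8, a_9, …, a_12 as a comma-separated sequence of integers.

[q^8] f(8)=8,f(4)=4,f(2)=2,f(1)=1 ⇒ 15
d|9:{1,3,9}  Σf=1+3+9=13
[q^10] f(1)=1,f(2)=2,f(5)=5,f(10)=10 ⇒ 18
n=11: 11·1 1·11  f→[11+1]=12
q^12  k|12↦f(k): 1:1 2:2 3:3 4:4 6:6 12:12  a_12=28

15, 13, 18, 12, 28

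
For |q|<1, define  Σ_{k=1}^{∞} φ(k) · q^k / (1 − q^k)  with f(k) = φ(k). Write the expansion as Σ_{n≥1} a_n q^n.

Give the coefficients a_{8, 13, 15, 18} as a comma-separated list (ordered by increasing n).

d|8:{8,4,2,1}  Σφ=4+2+1+1=8
[q^13] φ(13)=12,φ(1)=1 ⇒ 13
[q^15] φ(15)=8,φ(5)=4,φ(3)=2,φ(1)=1 ⇒ 15
n=18: 1·18 2·9 3·6 6·3 9·2 18·1  φ→[1+1+2+2+6+6]=18

8, 13, 15, 18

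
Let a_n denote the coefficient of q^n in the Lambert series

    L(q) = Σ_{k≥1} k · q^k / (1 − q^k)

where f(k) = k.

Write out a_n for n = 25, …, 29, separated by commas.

31, 42, 40, 56, 30

[q^25] f(1)=1,f(5)=5,f(25)=25 ⇒ 31
d|26:{1,2,13,26}  Σf=1+2+13+26=42
n=27: 1·27 3·9 9·3 27·1  f→[1+3+9+27]=40
q^28  k|28↦f(k): 28:28 14:14 7:7 4:4 2:2 1:1  a_28=56
[q^29] f(29)=29,f(1)=1 ⇒ 30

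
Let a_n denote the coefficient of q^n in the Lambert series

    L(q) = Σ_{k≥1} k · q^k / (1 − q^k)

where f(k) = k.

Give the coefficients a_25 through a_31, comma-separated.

d|25:{25,5,1}  Σf=25+5+1=31
n=26: 26·1 13·2 2·13 1·26  f→[26+13+2+1]=42
q^27  k|27↦f(k): 27:27 9:9 3:3 1:1  a_27=40
q^28  k|28↦f(k): 28:28 14:14 7:7 4:4 2:2 1:1  a_28=56
q^29  k|29↦f(k): 1:1 29:29  a_29=30
q^30  k|30↦f(k): 1:1 2:2 3:3 5:5 6:6 10:10 15:15 30:30  a_30=72
d|31:{1,31}  Σf=1+31=32

31, 42, 40, 56, 30, 72, 32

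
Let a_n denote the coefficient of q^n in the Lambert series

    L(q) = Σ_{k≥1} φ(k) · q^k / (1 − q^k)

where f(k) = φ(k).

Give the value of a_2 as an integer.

n=2: 2·1 1·2  φ→[1+1]=2

a_2 = 2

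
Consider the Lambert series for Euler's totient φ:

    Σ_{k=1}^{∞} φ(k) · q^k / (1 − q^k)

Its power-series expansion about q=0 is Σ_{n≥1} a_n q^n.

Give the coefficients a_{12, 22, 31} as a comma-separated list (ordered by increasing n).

n=12: 1·12 2·6 3·4 4·3 6·2 12·1  φ→[1+1+2+2+2+4]=12
d|22:{1,2,11,22}  Σφ=1+1+10+10=22
n=31: 1·31 31·1  φ→[1+30]=31

12, 22, 31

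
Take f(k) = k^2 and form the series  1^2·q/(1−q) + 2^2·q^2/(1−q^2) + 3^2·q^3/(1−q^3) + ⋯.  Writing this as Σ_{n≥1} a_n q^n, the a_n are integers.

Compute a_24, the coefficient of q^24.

d|24:{24,12,8,6,4,3,2,1}  Σf=576+144+64+36+16+9+4+1=850

a_24 = 850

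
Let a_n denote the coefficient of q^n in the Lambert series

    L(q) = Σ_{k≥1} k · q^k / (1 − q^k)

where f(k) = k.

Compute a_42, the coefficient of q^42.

a_42 = 96

n=42: 42·1 21·2 14·3 7·6 6·7 3·14 2·21 1·42  f→[42+21+14+7+6+3+2+1]=96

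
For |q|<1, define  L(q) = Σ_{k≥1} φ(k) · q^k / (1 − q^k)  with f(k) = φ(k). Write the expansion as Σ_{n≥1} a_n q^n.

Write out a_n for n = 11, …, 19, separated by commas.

n=11: 1·11 11·1  φ→[1+10]=11
q^12  k|12↦φ(k): 1:1 2:1 3:2 4:2 6:2 12:4  a_12=12
q^13  k|13↦φ(k): 13:12 1:1  a_13=13
n=14: 1·14 2·7 7·2 14·1  φ→[1+1+6+6]=14
d|15:{1,3,5,15}  Σφ=1+2+4+8=15
n=16: 16·1 8·2 4·4 2·8 1·16  φ→[8+4+2+1+1]=16
q^17  k|17↦φ(k): 17:16 1:1  a_17=17
n=18: 18·1 9·2 6·3 3·6 2·9 1·18  φ→[6+6+2+2+1+1]=18
q^19  k|19↦φ(k): 19:18 1:1  a_19=19

11, 12, 13, 14, 15, 16, 17, 18, 19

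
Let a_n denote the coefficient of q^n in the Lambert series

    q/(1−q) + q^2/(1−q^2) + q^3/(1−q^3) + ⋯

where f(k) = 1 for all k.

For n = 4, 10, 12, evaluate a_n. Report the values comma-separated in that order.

q^4  k|4↦f(k): 4:1 2:1 1:1  a_4=3
n=10: 10·1 5·2 2·5 1·10  f→[1+1+1+1]=4
[q^12] f(12)=1,f(6)=1,f(4)=1,f(3)=1,f(2)=1,f(1)=1 ⇒ 6

3, 4, 6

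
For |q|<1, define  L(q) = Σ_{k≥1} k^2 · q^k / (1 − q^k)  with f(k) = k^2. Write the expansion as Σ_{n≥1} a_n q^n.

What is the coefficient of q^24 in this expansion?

[q^24] f(1)=1,f(2)=4,f(3)=9,f(4)=16,f(6)=36,f(8)=64,f(12)=144,f(24)=576 ⇒ 850

a_24 = 850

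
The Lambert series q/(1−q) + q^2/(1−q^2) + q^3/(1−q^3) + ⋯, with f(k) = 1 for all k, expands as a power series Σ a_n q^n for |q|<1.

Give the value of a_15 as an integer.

a_15 = 4

q^15  k|15↦f(k): 15:1 5:1 3:1 1:1  a_15=4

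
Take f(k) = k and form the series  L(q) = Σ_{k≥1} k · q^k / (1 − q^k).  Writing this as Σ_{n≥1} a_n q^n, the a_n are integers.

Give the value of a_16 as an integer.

n=16: 16·1 8·2 4·4 2·8 1·16  f→[16+8+4+2+1]=31

a_16 = 31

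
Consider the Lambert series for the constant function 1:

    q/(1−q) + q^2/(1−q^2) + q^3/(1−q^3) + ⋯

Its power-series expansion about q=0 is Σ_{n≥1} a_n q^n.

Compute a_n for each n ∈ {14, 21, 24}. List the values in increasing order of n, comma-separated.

4, 4, 8

[q^14] f(14)=1,f(7)=1,f(2)=1,f(1)=1 ⇒ 4
q^21  k|21↦f(k): 21:1 7:1 3:1 1:1  a_21=4
d|24:{24,12,8,6,4,3,2,1}  Σf=1+1+1+1+1+1+1+1=8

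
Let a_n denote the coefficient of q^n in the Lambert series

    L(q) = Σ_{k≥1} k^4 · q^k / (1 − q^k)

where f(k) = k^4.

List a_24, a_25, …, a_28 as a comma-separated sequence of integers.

358258, 391251, 485554, 538084, 655746

[q^24] f(24)=331776,f(12)=20736,f(8)=4096,f(6)=1296,f(4)=256,f(3)=81,f(2)=16,f(1)=1 ⇒ 358258
q^25  k|25↦f(k): 1:1 5:625 25:390625  a_25=391251
[q^26] f(1)=1,f(2)=16,f(13)=28561,f(26)=456976 ⇒ 485554
[q^27] f(1)=1,f(3)=81,f(9)=6561,f(27)=531441 ⇒ 538084
d|28:{1,2,4,7,14,28}  Σf=1+16+256+2401+38416+614656=655746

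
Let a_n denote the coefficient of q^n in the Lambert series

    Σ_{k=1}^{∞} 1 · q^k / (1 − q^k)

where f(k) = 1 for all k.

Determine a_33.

a_33 = 4

[q^33] f(1)=1,f(3)=1,f(11)=1,f(33)=1 ⇒ 4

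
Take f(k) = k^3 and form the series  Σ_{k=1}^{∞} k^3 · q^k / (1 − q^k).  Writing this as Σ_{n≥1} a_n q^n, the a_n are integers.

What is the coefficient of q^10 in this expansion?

a_10 = 1134

q^10  k|10↦f(k): 1:1 2:8 5:125 10:1000  a_10=1134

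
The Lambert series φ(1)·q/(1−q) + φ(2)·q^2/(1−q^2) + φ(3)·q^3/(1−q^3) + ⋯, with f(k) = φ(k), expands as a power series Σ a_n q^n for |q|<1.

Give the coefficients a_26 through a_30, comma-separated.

[q^26] φ(1)=1,φ(2)=1,φ(13)=12,φ(26)=12 ⇒ 26
q^27  k|27↦φ(k): 27:18 9:6 3:2 1:1  a_27=27
n=28: 1·28 2·14 4·7 7·4 14·2 28·1  φ→[1+1+2+6+6+12]=28
q^29  k|29↦φ(k): 29:28 1:1  a_29=29
[q^30] φ(1)=1,φ(2)=1,φ(3)=2,φ(5)=4,φ(6)=2,φ(10)=4,φ(15)=8,φ(30)=8 ⇒ 30

26, 27, 28, 29, 30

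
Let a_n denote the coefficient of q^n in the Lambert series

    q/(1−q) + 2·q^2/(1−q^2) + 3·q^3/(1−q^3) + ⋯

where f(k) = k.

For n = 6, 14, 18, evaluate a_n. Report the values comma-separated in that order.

12, 24, 39

q^6  k|6↦f(k): 6:6 3:3 2:2 1:1  a_6=12
n=14: 1·14 2·7 7·2 14·1  f→[1+2+7+14]=24
n=18: 1·18 2·9 3·6 6·3 9·2 18·1  f→[1+2+3+6+9+18]=39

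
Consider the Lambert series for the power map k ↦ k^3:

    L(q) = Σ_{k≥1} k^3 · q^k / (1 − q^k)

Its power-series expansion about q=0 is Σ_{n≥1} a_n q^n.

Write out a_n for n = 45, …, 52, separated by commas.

n=45: 1·45 3·15 5·9 9·5 15·3 45·1  f→[1+27+125+729+3375+91125]=95382
d|46:{46,23,2,1}  Σf=97336+12167+8+1=109512
q^47  k|47↦f(k): 47:103823 1:1  a_47=103824
n=48: 48·1 24·2 16·3 12·4 8·6 6·8 4·12 3·16 2·24 1·48  f→[110592+13824+4096+1728+512+216+64+27+8+1]=131068
d|49:{1,7,49}  Σf=1+343+117649=117993
n=50: 1·50 2·25 5·10 10·5 25·2 50·1  f→[1+8+125+1000+15625+125000]=141759
d|51:{51,17,3,1}  Σf=132651+4913+27+1=137592
d|52:{52,26,13,4,2,1}  Σf=140608+17576+2197+64+8+1=160454

95382, 109512, 103824, 131068, 117993, 141759, 137592, 160454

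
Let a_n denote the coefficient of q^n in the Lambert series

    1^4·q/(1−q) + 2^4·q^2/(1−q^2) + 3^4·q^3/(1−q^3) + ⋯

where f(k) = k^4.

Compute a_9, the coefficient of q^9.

q^9  k|9↦f(k): 9:6561 3:81 1:1  a_9=6643

a_9 = 6643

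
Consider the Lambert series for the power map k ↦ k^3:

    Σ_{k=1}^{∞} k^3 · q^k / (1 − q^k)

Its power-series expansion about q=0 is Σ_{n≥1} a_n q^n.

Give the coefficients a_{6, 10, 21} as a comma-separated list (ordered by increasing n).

252, 1134, 9632

n=6: 6·1 3·2 2·3 1·6  f→[216+27+8+1]=252
[q^10] f(1)=1,f(2)=8,f(5)=125,f(10)=1000 ⇒ 1134
n=21: 21·1 7·3 3·7 1·21  f→[9261+343+27+1]=9632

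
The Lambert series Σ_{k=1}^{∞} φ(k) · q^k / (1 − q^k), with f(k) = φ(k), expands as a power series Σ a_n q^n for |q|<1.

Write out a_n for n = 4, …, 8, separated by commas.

[q^4] φ(1)=1,φ(2)=1,φ(4)=2 ⇒ 4
[q^5] φ(1)=1,φ(5)=4 ⇒ 5
d|6:{1,2,3,6}  Σφ=1+1+2+2=6
n=7: 1·7 7·1  φ→[1+6]=7
q^8  k|8↦φ(k): 8:4 4:2 2:1 1:1  a_8=8

4, 5, 6, 7, 8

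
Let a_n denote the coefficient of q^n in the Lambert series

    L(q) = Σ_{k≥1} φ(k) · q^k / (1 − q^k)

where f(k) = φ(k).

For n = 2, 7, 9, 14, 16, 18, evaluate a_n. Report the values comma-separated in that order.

n=2: 2·1 1·2  φ→[1+1]=2
n=7: 7·1 1·7  φ→[6+1]=7
q^9  k|9↦φ(k): 9:6 3:2 1:1  a_9=9
d|14:{1,2,7,14}  Σφ=1+1+6+6=14
d|16:{16,8,4,2,1}  Σφ=8+4+2+1+1=16
[q^18] φ(18)=6,φ(9)=6,φ(6)=2,φ(3)=2,φ(2)=1,φ(1)=1 ⇒ 18

2, 7, 9, 14, 16, 18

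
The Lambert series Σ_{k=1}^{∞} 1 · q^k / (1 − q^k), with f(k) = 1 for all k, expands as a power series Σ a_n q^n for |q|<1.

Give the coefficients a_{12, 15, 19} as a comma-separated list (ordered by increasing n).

[q^12] f(12)=1,f(6)=1,f(4)=1,f(3)=1,f(2)=1,f(1)=1 ⇒ 6
q^15  k|15↦f(k): 15:1 5:1 3:1 1:1  a_15=4
n=19: 19·1 1·19  f→[1+1]=2

6, 4, 2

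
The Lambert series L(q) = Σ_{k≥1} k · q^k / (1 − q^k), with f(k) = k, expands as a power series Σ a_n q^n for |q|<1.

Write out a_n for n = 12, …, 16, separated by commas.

28, 14, 24, 24, 31

[q^12] f(1)=1,f(2)=2,f(3)=3,f(4)=4,f(6)=6,f(12)=12 ⇒ 28
d|13:{1,13}  Σf=1+13=14
n=14: 14·1 7·2 2·7 1·14  f→[14+7+2+1]=24
[q^15] f(1)=1,f(3)=3,f(5)=5,f(15)=15 ⇒ 24
n=16: 16·1 8·2 4·4 2·8 1·16  f→[16+8+4+2+1]=31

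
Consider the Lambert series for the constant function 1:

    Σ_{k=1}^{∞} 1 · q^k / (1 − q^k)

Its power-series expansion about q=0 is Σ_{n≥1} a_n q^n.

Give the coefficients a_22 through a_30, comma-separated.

4, 2, 8, 3, 4, 4, 6, 2, 8

[q^22] f(1)=1,f(2)=1,f(11)=1,f(22)=1 ⇒ 4
d|23:{23,1}  Σf=1+1=2
q^24  k|24↦f(k): 1:1 2:1 3:1 4:1 6:1 8:1 12:1 24:1  a_24=8
q^25  k|25↦f(k): 25:1 5:1 1:1  a_25=3
d|26:{26,13,2,1}  Σf=1+1+1+1=4
[q^27] f(1)=1,f(3)=1,f(9)=1,f(27)=1 ⇒ 4
q^28  k|28↦f(k): 28:1 14:1 7:1 4:1 2:1 1:1  a_28=6
[q^29] f(1)=1,f(29)=1 ⇒ 2
d|30:{1,2,3,5,6,10,15,30}  Σf=1+1+1+1+1+1+1+1=8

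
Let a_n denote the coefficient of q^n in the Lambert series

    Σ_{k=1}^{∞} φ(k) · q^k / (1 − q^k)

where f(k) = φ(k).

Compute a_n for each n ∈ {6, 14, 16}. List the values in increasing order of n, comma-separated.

d|6:{6,3,2,1}  Σφ=2+2+1+1=6
[q^14] φ(1)=1,φ(2)=1,φ(7)=6,φ(14)=6 ⇒ 14
d|16:{16,8,4,2,1}  Σφ=8+4+2+1+1=16

6, 14, 16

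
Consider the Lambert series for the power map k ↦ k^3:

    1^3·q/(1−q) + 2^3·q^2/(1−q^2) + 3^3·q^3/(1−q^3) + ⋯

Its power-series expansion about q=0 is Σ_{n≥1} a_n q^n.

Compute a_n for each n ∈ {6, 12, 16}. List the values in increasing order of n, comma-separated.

n=6: 6·1 3·2 2·3 1·6  f→[216+27+8+1]=252
[q^12] f(1)=1,f(2)=8,f(3)=27,f(4)=64,f(6)=216,f(12)=1728 ⇒ 2044
q^16  k|16↦f(k): 1:1 2:8 4:64 8:512 16:4096  a_16=4681

252, 2044, 4681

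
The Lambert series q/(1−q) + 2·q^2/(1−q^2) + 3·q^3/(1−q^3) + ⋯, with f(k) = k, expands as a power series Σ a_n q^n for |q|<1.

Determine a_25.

a_25 = 31

n=25: 25·1 5·5 1·25  f→[25+5+1]=31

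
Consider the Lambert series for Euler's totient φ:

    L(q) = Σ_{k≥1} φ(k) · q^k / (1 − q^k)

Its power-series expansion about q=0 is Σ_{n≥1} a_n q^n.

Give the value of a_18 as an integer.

n=18: 18·1 9·2 6·3 3·6 2·9 1·18  φ→[6+6+2+2+1+1]=18

a_18 = 18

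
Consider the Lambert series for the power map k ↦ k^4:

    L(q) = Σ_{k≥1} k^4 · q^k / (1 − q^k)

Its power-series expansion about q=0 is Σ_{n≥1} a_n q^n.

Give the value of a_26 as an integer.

a_26 = 485554

[q^26] f(26)=456976,f(13)=28561,f(2)=16,f(1)=1 ⇒ 485554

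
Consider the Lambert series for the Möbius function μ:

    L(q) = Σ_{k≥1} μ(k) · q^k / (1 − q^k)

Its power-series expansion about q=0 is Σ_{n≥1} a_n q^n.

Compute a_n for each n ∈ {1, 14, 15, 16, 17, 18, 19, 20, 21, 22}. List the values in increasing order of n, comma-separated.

1, 0, 0, 0, 0, 0, 0, 0, 0, 0

d|1:{1}  Σμ=1=1
d|14:{14,7,2,1}  Σμ=1+(-1)+(-1)+1=0
n=15: 15·1 5·3 3·5 1·15  μ→[1+(-1)+(-1)+1]=0
d|16:{16,8,4,2,1}  Σμ=0+0+0+(-1)+1=0
[q^17] μ(17)=-1,μ(1)=1 ⇒ 0
[q^18] μ(18)=0,μ(9)=0,μ(6)=1,μ(3)=-1,μ(2)=-1,μ(1)=1 ⇒ 0
d|19:{19,1}  Σμ=(-1)+1=0
[q^20] μ(1)=1,μ(2)=-1,μ(4)=0,μ(5)=-1,μ(10)=1,μ(20)=0 ⇒ 0
q^21  k|21↦μ(k): 1:1 3:-1 7:-1 21:1  a_21=0
q^22  k|22↦μ(k): 22:1 11:-1 2:-1 1:1  a_22=0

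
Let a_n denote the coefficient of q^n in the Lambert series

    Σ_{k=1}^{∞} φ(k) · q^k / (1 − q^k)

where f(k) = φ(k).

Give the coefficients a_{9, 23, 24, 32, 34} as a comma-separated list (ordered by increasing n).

q^9  k|9↦φ(k): 9:6 3:2 1:1  a_9=9
n=23: 23·1 1·23  φ→[22+1]=23
d|24:{24,12,8,6,4,3,2,1}  Σφ=8+4+4+2+2+2+1+1=24
q^32  k|32↦φ(k): 1:1 2:1 4:2 8:4 16:8 32:16  a_32=32
[q^34] φ(34)=16,φ(17)=16,φ(2)=1,φ(1)=1 ⇒ 34

9, 23, 24, 32, 34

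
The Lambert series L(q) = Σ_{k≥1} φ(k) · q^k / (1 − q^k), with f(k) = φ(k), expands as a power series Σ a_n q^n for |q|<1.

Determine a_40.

n=40: 1·40 2·20 4·10 5·8 8·5 10·4 20·2 40·1  φ→[1+1+2+4+4+4+8+16]=40

a_40 = 40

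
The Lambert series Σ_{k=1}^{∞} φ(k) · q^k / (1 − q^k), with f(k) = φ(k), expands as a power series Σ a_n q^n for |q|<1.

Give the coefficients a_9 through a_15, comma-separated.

d|9:{1,3,9}  Σφ=1+2+6=9
d|10:{10,5,2,1}  Σφ=4+4+1+1=10
q^11  k|11↦φ(k): 1:1 11:10  a_11=11
n=12: 12·1 6·2 4·3 3·4 2·6 1·12  φ→[4+2+2+2+1+1]=12
n=13: 13·1 1·13  φ→[12+1]=13
q^14  k|14↦φ(k): 14:6 7:6 2:1 1:1  a_14=14
d|15:{15,5,3,1}  Σφ=8+4+2+1=15

9, 10, 11, 12, 13, 14, 15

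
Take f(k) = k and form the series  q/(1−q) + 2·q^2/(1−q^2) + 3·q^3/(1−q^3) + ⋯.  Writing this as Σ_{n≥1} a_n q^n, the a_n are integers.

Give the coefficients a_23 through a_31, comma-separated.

24, 60, 31, 42, 40, 56, 30, 72, 32

[q^23] f(1)=1,f(23)=23 ⇒ 24
d|24:{24,12,8,6,4,3,2,1}  Σf=24+12+8+6+4+3+2+1=60
q^25  k|25↦f(k): 1:1 5:5 25:25  a_25=31
d|26:{1,2,13,26}  Σf=1+2+13+26=42
[q^27] f(27)=27,f(9)=9,f(3)=3,f(1)=1 ⇒ 40
[q^28] f(1)=1,f(2)=2,f(4)=4,f(7)=7,f(14)=14,f(28)=28 ⇒ 56
[q^29] f(29)=29,f(1)=1 ⇒ 30
[q^30] f(30)=30,f(15)=15,f(10)=10,f(6)=6,f(5)=5,f(3)=3,f(2)=2,f(1)=1 ⇒ 72
q^31  k|31↦f(k): 31:31 1:1  a_31=32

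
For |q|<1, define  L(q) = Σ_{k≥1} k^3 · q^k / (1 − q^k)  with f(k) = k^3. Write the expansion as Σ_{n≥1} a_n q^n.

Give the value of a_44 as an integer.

n=44: 1·44 2·22 4·11 11·4 22·2 44·1  f→[1+8+64+1331+10648+85184]=97236

a_44 = 97236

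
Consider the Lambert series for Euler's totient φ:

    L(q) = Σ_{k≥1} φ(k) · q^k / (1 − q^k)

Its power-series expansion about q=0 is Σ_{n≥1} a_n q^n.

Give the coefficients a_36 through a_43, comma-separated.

[q^36] φ(36)=12,φ(18)=6,φ(12)=4,φ(9)=6,φ(6)=2,φ(4)=2,φ(3)=2,φ(2)=1,φ(1)=1 ⇒ 36
q^37  k|37↦φ(k): 37:36 1:1  a_37=37
[q^38] φ(1)=1,φ(2)=1,φ(19)=18,φ(38)=18 ⇒ 38
[q^39] φ(1)=1,φ(3)=2,φ(13)=12,φ(39)=24 ⇒ 39
d|40:{40,20,10,8,5,4,2,1}  Σφ=16+8+4+4+4+2+1+1=40
q^41  k|41↦φ(k): 41:40 1:1  a_41=41
[q^42] φ(1)=1,φ(2)=1,φ(3)=2,φ(6)=2,φ(7)=6,φ(14)=6,φ(21)=12,φ(42)=12 ⇒ 42
d|43:{1,43}  Σφ=1+42=43

36, 37, 38, 39, 40, 41, 42, 43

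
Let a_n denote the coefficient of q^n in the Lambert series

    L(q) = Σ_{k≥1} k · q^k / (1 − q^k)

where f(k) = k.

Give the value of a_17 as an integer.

a_17 = 18

d|17:{1,17}  Σf=1+17=18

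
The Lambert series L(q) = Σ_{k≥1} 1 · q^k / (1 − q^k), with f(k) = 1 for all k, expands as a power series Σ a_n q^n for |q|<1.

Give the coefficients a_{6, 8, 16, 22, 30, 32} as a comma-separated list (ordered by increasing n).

4, 4, 5, 4, 8, 6

[q^6] f(1)=1,f(2)=1,f(3)=1,f(6)=1 ⇒ 4
d|8:{1,2,4,8}  Σf=1+1+1+1=4
q^16  k|16↦f(k): 1:1 2:1 4:1 8:1 16:1  a_16=5
n=22: 1·22 2·11 11·2 22·1  f→[1+1+1+1]=4
[q^30] f(1)=1,f(2)=1,f(3)=1,f(5)=1,f(6)=1,f(10)=1,f(15)=1,f(30)=1 ⇒ 8
q^32  k|32↦f(k): 32:1 16:1 8:1 4:1 2:1 1:1  a_32=6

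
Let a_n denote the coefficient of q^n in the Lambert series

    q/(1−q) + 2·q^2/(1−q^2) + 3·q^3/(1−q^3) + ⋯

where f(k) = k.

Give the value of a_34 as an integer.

d|34:{1,2,17,34}  Σf=1+2+17+34=54

a_34 = 54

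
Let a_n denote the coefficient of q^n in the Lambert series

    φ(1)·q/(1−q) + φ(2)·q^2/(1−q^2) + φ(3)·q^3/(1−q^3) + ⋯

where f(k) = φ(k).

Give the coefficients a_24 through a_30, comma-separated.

q^24  k|24↦φ(k): 1:1 2:1 3:2 4:2 6:2 8:4 12:4 24:8  a_24=24
d|25:{1,5,25}  Σφ=1+4+20=25
n=26: 1·26 2·13 13·2 26·1  φ→[1+1+12+12]=26
d|27:{27,9,3,1}  Σφ=18+6+2+1=27
n=28: 28·1 14·2 7·4 4·7 2·14 1·28  φ→[12+6+6+2+1+1]=28
q^29  k|29↦φ(k): 1:1 29:28  a_29=29
n=30: 1·30 2·15 3·10 5·6 6·5 10·3 15·2 30·1  φ→[1+1+2+4+2+4+8+8]=30

24, 25, 26, 27, 28, 29, 30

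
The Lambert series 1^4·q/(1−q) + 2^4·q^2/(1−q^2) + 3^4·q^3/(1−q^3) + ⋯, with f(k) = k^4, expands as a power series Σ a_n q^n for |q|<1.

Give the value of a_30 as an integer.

a_30 = 872644

q^30  k|30↦f(k): 30:810000 15:50625 10:10000 6:1296 5:625 3:81 2:16 1:1  a_30=872644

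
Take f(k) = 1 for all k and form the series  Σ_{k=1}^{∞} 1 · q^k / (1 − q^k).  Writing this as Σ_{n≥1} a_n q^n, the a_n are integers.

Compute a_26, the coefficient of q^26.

[q^26] f(1)=1,f(2)=1,f(13)=1,f(26)=1 ⇒ 4

a_26 = 4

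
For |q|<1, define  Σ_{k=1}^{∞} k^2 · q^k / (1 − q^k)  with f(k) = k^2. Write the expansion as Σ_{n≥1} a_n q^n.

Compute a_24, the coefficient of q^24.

a_24 = 850

n=24: 24·1 12·2 8·3 6·4 4·6 3·8 2·12 1·24  f→[576+144+64+36+16+9+4+1]=850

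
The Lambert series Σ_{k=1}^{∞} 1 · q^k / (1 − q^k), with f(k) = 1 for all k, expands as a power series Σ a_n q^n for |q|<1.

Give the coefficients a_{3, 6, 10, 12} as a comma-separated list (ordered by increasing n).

2, 4, 4, 6

[q^3] f(1)=1,f(3)=1 ⇒ 2
d|6:{1,2,3,6}  Σf=1+1+1+1=4
n=10: 10·1 5·2 2·5 1·10  f→[1+1+1+1]=4
d|12:{12,6,4,3,2,1}  Σf=1+1+1+1+1+1=6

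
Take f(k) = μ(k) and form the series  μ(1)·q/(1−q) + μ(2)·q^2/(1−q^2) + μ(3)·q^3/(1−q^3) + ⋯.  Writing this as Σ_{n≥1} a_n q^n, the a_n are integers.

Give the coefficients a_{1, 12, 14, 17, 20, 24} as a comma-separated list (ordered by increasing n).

1, 0, 0, 0, 0, 0

n=1: 1·1  μ→[1]=1
n=12: 1·12 2·6 3·4 4·3 6·2 12·1  μ→[1+(-1)+(-1)+0+1+0]=0
q^14  k|14↦μ(k): 14:1 7:-1 2:-1 1:1  a_14=0
q^17  k|17↦μ(k): 1:1 17:-1  a_17=0
d|20:{1,2,4,5,10,20}  Σμ=1+(-1)+0+(-1)+1+0=0
n=24: 24·1 12·2 8·3 6·4 4·6 3·8 2·12 1·24  μ→[0+0+0+1+0+(-1)+(-1)+1]=0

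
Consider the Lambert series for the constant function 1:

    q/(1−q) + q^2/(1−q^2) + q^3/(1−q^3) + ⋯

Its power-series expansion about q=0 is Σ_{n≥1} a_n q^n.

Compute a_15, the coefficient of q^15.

a_15 = 4

n=15: 1·15 3·5 5·3 15·1  f→[1+1+1+1]=4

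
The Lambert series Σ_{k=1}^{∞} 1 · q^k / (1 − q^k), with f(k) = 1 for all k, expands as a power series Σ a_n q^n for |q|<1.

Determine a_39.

a_39 = 4

d|39:{1,3,13,39}  Σf=1+1+1+1=4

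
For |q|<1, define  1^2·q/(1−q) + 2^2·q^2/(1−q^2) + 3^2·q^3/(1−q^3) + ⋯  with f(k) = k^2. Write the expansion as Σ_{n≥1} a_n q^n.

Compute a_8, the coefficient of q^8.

a_8 = 85

q^8  k|8↦f(k): 8:64 4:16 2:4 1:1  a_8=85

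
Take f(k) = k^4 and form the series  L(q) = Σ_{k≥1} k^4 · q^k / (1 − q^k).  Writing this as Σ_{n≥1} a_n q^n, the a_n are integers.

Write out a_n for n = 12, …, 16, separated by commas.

22386, 28562, 40834, 51332, 69905

n=12: 12·1 6·2 4·3 3·4 2·6 1·12  f→[20736+1296+256+81+16+1]=22386
d|13:{13,1}  Σf=28561+1=28562
q^14  k|14↦f(k): 1:1 2:16 7:2401 14:38416  a_14=40834
[q^15] f(15)=50625,f(5)=625,f(3)=81,f(1)=1 ⇒ 51332
n=16: 16·1 8·2 4·4 2·8 1·16  f→[65536+4096+256+16+1]=69905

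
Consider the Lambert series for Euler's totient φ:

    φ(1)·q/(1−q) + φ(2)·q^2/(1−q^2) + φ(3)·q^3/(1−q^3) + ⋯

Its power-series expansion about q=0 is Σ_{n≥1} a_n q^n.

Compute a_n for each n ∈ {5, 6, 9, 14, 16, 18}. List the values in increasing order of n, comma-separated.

[q^5] φ(1)=1,φ(5)=4 ⇒ 5
d|6:{1,2,3,6}  Σφ=1+1+2+2=6
[q^9] φ(1)=1,φ(3)=2,φ(9)=6 ⇒ 9
d|14:{14,7,2,1}  Σφ=6+6+1+1=14
q^16  k|16↦φ(k): 16:8 8:4 4:2 2:1 1:1  a_16=16
d|18:{1,2,3,6,9,18}  Σφ=1+1+2+2+6+6=18

5, 6, 9, 14, 16, 18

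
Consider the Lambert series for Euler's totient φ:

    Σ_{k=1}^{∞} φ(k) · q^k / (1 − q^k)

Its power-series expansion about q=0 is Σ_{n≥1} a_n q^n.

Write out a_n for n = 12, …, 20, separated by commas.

n=12: 12·1 6·2 4·3 3·4 2·6 1·12  φ→[4+2+2+2+1+1]=12
n=13: 13·1 1·13  φ→[12+1]=13
[q^14] φ(14)=6,φ(7)=6,φ(2)=1,φ(1)=1 ⇒ 14
n=15: 15·1 5·3 3·5 1·15  φ→[8+4+2+1]=15
[q^16] φ(16)=8,φ(8)=4,φ(4)=2,φ(2)=1,φ(1)=1 ⇒ 16
[q^17] φ(1)=1,φ(17)=16 ⇒ 17
n=18: 18·1 9·2 6·3 3·6 2·9 1·18  φ→[6+6+2+2+1+1]=18
q^19  k|19↦φ(k): 1:1 19:18  a_19=19
[q^20] φ(20)=8,φ(10)=4,φ(5)=4,φ(4)=2,φ(2)=1,φ(1)=1 ⇒ 20

12, 13, 14, 15, 16, 17, 18, 19, 20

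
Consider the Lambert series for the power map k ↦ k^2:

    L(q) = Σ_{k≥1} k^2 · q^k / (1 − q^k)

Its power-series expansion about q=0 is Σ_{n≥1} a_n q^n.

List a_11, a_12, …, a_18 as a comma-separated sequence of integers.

n=11: 1·11 11·1  f→[1+121]=122
q^12  k|12↦f(k): 12:144 6:36 4:16 3:9 2:4 1:1  a_12=210
[q^13] f(1)=1,f(13)=169 ⇒ 170
q^14  k|14↦f(k): 14:196 7:49 2:4 1:1  a_14=250
d|15:{1,3,5,15}  Σf=1+9+25+225=260
q^16  k|16↦f(k): 1:1 2:4 4:16 8:64 16:256  a_16=341
n=17: 1·17 17·1  f→[1+289]=290
n=18: 18·1 9·2 6·3 3·6 2·9 1·18  f→[324+81+36+9+4+1]=455

122, 210, 170, 250, 260, 341, 290, 455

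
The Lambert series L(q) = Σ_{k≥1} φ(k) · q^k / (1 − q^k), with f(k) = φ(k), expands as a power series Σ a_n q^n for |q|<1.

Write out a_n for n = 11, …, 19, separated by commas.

n=11: 1·11 11·1  φ→[1+10]=11
d|12:{1,2,3,4,6,12}  Σφ=1+1+2+2+2+4=12
q^13  k|13↦φ(k): 1:1 13:12  a_13=13
d|14:{14,7,2,1}  Σφ=6+6+1+1=14
q^15  k|15↦φ(k): 1:1 3:2 5:4 15:8  a_15=15
n=16: 1·16 2·8 4·4 8·2 16·1  φ→[1+1+2+4+8]=16
[q^17] φ(1)=1,φ(17)=16 ⇒ 17
[q^18] φ(1)=1,φ(2)=1,φ(3)=2,φ(6)=2,φ(9)=6,φ(18)=6 ⇒ 18
d|19:{19,1}  Σφ=18+1=19

11, 12, 13, 14, 15, 16, 17, 18, 19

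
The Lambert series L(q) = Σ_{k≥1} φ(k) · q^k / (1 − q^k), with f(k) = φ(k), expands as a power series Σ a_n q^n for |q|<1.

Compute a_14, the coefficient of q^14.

q^14  k|14↦φ(k): 1:1 2:1 7:6 14:6  a_14=14

a_14 = 14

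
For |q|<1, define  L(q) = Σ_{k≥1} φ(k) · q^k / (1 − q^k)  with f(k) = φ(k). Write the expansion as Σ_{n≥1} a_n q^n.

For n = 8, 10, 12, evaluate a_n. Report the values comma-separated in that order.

[q^8] φ(1)=1,φ(2)=1,φ(4)=2,φ(8)=4 ⇒ 8
n=10: 1·10 2·5 5·2 10·1  φ→[1+1+4+4]=10
[q^12] φ(12)=4,φ(6)=2,φ(4)=2,φ(3)=2,φ(2)=1,φ(1)=1 ⇒ 12

8, 10, 12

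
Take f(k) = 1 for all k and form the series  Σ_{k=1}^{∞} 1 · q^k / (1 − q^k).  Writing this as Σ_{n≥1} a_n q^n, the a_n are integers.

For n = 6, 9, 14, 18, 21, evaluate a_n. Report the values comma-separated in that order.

4, 3, 4, 6, 4

[q^6] f(1)=1,f(2)=1,f(3)=1,f(6)=1 ⇒ 4
q^9  k|9↦f(k): 9:1 3:1 1:1  a_9=3
n=14: 1·14 2·7 7·2 14·1  f→[1+1+1+1]=4
d|18:{1,2,3,6,9,18}  Σf=1+1+1+1+1+1=6
[q^21] f(1)=1,f(3)=1,f(7)=1,f(21)=1 ⇒ 4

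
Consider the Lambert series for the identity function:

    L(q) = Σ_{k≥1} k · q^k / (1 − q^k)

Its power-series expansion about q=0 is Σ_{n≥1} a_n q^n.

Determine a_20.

[q^20] f(20)=20,f(10)=10,f(5)=5,f(4)=4,f(2)=2,f(1)=1 ⇒ 42

a_20 = 42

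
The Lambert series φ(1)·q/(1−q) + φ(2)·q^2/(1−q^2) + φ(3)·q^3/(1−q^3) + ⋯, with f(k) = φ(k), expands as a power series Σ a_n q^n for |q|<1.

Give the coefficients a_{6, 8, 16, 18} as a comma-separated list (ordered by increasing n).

n=6: 1·6 2·3 3·2 6·1  φ→[1+1+2+2]=6
q^8  k|8↦φ(k): 8:4 4:2 2:1 1:1  a_8=8
[q^16] φ(1)=1,φ(2)=1,φ(4)=2,φ(8)=4,φ(16)=8 ⇒ 16
n=18: 1·18 2·9 3·6 6·3 9·2 18·1  φ→[1+1+2+2+6+6]=18

6, 8, 16, 18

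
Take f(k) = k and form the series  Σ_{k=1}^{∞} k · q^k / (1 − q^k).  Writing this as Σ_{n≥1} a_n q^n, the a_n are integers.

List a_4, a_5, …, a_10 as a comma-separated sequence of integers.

7, 6, 12, 8, 15, 13, 18

q^4  k|4↦f(k): 4:4 2:2 1:1  a_4=7
d|5:{1,5}  Σf=1+5=6
d|6:{6,3,2,1}  Σf=6+3+2+1=12
d|7:{7,1}  Σf=7+1=8
n=8: 8·1 4·2 2·4 1·8  f→[8+4+2+1]=15
q^9  k|9↦f(k): 1:1 3:3 9:9  a_9=13
n=10: 1·10 2·5 5·2 10·1  f→[1+2+5+10]=18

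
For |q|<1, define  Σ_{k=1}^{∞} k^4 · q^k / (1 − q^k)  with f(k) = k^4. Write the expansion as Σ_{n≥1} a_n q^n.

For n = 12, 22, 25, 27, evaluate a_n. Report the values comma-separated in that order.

d|12:{12,6,4,3,2,1}  Σf=20736+1296+256+81+16+1=22386
n=22: 1·22 2·11 11·2 22·1  f→[1+16+14641+234256]=248914
q^25  k|25↦f(k): 1:1 5:625 25:390625  a_25=391251
[q^27] f(27)=531441,f(9)=6561,f(3)=81,f(1)=1 ⇒ 538084

22386, 248914, 391251, 538084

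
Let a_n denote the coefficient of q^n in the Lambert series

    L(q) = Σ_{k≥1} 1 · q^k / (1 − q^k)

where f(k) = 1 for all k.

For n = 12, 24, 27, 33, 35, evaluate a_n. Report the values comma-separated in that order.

6, 8, 4, 4, 4

[q^12] f(1)=1,f(2)=1,f(3)=1,f(4)=1,f(6)=1,f(12)=1 ⇒ 6
d|24:{1,2,3,4,6,8,12,24}  Σf=1+1+1+1+1+1+1+1=8
d|27:{27,9,3,1}  Σf=1+1+1+1=4
d|33:{1,3,11,33}  Σf=1+1+1+1=4
q^35  k|35↦f(k): 35:1 7:1 5:1 1:1  a_35=4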